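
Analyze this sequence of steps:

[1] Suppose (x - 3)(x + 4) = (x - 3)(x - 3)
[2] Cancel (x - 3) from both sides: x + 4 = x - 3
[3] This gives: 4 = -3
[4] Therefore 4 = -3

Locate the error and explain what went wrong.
Step 2: Cancel (x - 3) from both sides: x + 4 = x - 3

Step 2 cancels (x - 3) from both sides. This is only valid if (x - 3) ≠ 0, i.e., x ≠ 3. When x = 3, both sides equal zero regardless of the other factors. The correct approach requires considering x = 3 as a separate case.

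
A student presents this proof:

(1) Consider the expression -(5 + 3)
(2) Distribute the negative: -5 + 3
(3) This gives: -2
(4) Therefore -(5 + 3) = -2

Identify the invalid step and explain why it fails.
Step 2: Distribute the negative: -5 + 3

Step 2 incorrectly distributes the negative sign. The correct distribution is -(5 + 3) = -5 - 3 = -8. The negative must be applied to both terms, not just the first. The error treats -(5 + 3) as -5 + 3, which equals -2 instead of -8.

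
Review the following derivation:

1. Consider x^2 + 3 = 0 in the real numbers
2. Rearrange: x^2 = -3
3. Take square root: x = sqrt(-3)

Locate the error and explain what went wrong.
Step 3: Take square root: x = sqrt(-3)

Step 3 takes the square root of -3, which is negative. In the real number system, the square root of a negative number is undefined. The equation x^2 + 3 = 0 has no real solutions. Square roots of negative numbers only exist in the complex numbers.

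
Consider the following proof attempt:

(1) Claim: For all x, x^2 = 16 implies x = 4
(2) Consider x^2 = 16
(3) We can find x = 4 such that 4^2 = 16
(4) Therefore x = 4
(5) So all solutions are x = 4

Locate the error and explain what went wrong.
Step 4: Therefore x = 4

Step 4 incorrectly concludes that x = 4 is the only solution. The proof shows that x = 4 is A solution (existence), but does not show it is the ONLY solution (uniqueness). In fact, x = -4 is also a solution since (-4)^2 = 16. Finding one solution doesn't prove there are no others.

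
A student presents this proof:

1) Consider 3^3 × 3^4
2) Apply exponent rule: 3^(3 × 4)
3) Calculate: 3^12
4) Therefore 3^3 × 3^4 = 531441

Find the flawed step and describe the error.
Step 2: Apply exponent rule: 3^(3 × 4)

Step 2 incorrectly states that a^b × a^c = a^(b×c). The correct rule is a^b × a^c = a^(b+c). The actual value is 3^3 × 3^4 = 3^7 = 2187, not 3^12 = 531441.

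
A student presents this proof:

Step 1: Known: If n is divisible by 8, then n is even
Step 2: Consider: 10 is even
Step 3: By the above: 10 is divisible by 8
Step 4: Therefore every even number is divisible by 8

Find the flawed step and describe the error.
Step 3: By the above: 10 is divisible by 8

Step 3 commits the fallacy of affirming the consequent. The known fact 'divisible by 8 → even' does NOT imply 'even → divisible by 8'. That would be the converse, which is false. For example, 10 is even but 10 ÷ 8 = 1.25, which is not an integer.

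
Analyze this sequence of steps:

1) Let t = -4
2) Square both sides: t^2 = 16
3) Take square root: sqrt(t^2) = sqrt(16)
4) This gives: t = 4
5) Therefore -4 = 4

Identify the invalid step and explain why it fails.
Step 4: This gives: t = 4

Step 4 incorrectly states that sqrt(t^2) = t. The correct identity is sqrt(t^2) = |t|. Since t = -4 < 0, we have sqrt(t^2) = |-4| = 4, not t = -4.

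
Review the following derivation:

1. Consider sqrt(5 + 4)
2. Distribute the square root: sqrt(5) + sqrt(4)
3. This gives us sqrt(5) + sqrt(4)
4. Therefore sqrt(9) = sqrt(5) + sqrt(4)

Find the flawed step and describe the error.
Step 2: Distribute the square root: sqrt(5) + sqrt(4)

Step 2 incorrectly 'distributes' the square root over addition. The square root function does not distribute: sqrt(a + b) ≠ sqrt(a) + sqrt(b). In fact, sqrt(5 + 4) = sqrt(9) ≈ 3.0000, while sqrt(5) + sqrt(4) ≈ 4.2361.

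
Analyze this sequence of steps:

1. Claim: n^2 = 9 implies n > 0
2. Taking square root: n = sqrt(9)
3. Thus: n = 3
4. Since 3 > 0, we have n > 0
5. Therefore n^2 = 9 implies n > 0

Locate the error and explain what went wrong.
Step 2: Taking square root: n = sqrt(9)

Step 2 takes the square root and assumes the positive root only. The equation n^2 = 9 actually has two solutions: n = 3 and n = -3. The proof silently assumes n > 0 without justification, then uses this assumption to conclude n > 0, which is circular. The counterexample n = -3 shows the claim is false.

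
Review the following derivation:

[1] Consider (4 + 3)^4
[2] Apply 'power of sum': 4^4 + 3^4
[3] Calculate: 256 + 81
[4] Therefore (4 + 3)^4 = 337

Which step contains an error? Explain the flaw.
Step 2: Apply 'power of sum': 4^4 + 3^4

Step 2 incorrectly applies a non-existent rule '(a+b)^n = a^n + b^n'. This is false in general. The correct expansion uses the binomial theorem. The actual value is (4 + 3)^4 = 7^4 = 2401, not 337.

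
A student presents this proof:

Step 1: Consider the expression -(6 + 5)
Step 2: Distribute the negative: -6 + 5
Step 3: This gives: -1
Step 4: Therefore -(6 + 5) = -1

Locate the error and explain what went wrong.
Step 2: Distribute the negative: -6 + 5

Step 2 incorrectly distributes the negative sign. The correct distribution is -(6 + 5) = -6 - 5 = -11. The negative must be applied to both terms, not just the first. The error treats -(6 + 5) as -6 + 5, which equals -1 instead of -11.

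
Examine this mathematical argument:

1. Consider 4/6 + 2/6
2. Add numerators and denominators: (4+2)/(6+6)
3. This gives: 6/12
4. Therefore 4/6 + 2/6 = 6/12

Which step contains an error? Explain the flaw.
Step 2: Add numerators and denominators: (4+2)/(6+6)

Step 2 incorrectly adds fractions by separately adding numerators and denominators. This is wrong. The correct method requires a common denominator: 4/6 + 2/6 = (4×6 + 2×6)/(6×6) = 36/36 = 1. The method used gives 6/12, which is different.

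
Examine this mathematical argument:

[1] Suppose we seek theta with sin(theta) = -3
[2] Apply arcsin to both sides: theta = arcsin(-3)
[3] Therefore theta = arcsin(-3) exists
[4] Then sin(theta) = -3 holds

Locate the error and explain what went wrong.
Step 2: Apply arcsin to both sides: theta = arcsin(-3)

Step 2 applies arcsin to -3. However, arcsin(x) is only defined for x in [-1, 1] because sin(theta) can only produce values in that range. Since |-3| > 1, arcsin(-3) is undefined. There is no angle whose sine equals -3.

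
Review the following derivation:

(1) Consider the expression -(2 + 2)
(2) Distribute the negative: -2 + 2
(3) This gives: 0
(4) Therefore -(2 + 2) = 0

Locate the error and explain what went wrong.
Step 2: Distribute the negative: -2 + 2

Step 2 incorrectly distributes the negative sign. The correct distribution is -(2 + 2) = -2 - 2 = -4. The negative must be applied to both terms, not just the first. The error treats -(2 + 2) as -2 + 2, which equals 0 instead of -4.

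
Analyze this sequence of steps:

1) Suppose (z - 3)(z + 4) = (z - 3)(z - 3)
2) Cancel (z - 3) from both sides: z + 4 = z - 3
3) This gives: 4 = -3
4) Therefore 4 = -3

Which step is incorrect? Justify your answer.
Step 2: Cancel (z - 3) from both sides: z + 4 = z - 3

Step 2 cancels (z - 3) from both sides. This is only valid if (z - 3) ≠ 0, i.e., z ≠ 3. When z = 3, both sides equal zero regardless of the other factors. The correct approach requires considering z = 3 as a separate case.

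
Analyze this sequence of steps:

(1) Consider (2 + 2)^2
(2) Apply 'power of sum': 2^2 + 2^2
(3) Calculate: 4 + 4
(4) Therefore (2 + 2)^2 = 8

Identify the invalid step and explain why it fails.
Step 2: Apply 'power of sum': 2^2 + 2^2

Step 2 incorrectly applies a non-existent rule '(a+b)^n = a^n + b^n'. This is false in general. The correct expansion uses the binomial theorem. The actual value is (2 + 2)^2 = 4^2 = 16, not 8.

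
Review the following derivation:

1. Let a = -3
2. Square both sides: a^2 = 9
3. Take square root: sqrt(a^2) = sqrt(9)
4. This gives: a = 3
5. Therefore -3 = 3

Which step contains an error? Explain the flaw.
Step 4: This gives: a = 3

Step 4 incorrectly states that sqrt(a^2) = a. The correct identity is sqrt(a^2) = |a|. Since a = -3 < 0, we have sqrt(a^2) = |-3| = 3, not a = -3.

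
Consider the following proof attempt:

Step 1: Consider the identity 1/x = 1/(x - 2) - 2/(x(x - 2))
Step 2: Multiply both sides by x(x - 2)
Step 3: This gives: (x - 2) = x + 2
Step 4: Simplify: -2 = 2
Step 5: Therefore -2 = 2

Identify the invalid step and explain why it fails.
Step 3: This gives: (x - 2) = x + 2

Step 3 makes a sign error when clearing denominators. Multiplying -2/(x(x - 2)) by x(x - 2) gives -2, not +2. The correct result is (x - 2) = x - 2, which is trivially true, not (x - 2) = x + 2. (Step 1 is a valid identity: 1/(x - 2) - 2/(x(x - 2)) = (x - 2)/(x(x - 2)) = 1/x.)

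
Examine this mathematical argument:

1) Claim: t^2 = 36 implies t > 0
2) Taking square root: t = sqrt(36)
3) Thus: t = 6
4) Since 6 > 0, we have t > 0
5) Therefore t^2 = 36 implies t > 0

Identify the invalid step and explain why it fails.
Step 2: Taking square root: t = sqrt(36)

Step 2 takes the square root and assumes the positive root only. The equation t^2 = 36 actually has two solutions: t = 6 and t = -6. The proof silently assumes t > 0 without justification, then uses this assumption to conclude t > 0, which is circular. The counterexample t = -6 shows the claim is false.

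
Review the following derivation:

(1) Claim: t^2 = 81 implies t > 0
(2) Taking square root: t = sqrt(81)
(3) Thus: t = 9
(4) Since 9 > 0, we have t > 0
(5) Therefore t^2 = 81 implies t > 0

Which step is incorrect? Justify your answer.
Step 2: Taking square root: t = sqrt(81)

Step 2 takes the square root and assumes the positive root only. The equation t^2 = 81 actually has two solutions: t = 9 and t = -9. The proof silently assumes t > 0 without justification, then uses this assumption to conclude t > 0, which is circular. The counterexample t = -9 shows the claim is false.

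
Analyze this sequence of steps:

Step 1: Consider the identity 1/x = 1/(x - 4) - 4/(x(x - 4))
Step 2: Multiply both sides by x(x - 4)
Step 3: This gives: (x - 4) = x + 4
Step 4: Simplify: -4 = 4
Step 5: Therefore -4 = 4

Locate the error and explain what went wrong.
Step 3: This gives: (x - 4) = x + 4

Step 3 makes a sign error when clearing denominators. Multiplying -4/(x(x - 4)) by x(x - 4) gives -4, not +4. The correct result is (x - 4) = x - 4, which is trivially true, not (x - 4) = x + 4. (Step 1 is a valid identity: 1/(x - 4) - 4/(x(x - 4)) = (x - 4)/(x(x - 4)) = 1/x.)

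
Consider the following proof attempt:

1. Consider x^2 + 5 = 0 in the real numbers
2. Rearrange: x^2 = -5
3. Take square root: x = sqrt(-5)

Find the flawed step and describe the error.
Step 3: Take square root: x = sqrt(-5)

Step 3 takes the square root of -5, which is negative. In the real number system, the square root of a negative number is undefined. The equation x^2 + 5 = 0 has no real solutions. Square roots of negative numbers only exist in the complex numbers.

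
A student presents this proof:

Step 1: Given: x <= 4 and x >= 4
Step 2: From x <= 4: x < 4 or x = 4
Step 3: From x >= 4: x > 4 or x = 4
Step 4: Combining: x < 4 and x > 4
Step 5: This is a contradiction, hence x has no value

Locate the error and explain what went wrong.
Step 4: Combining: x < 4 and x > 4

Step 4 incorrectly combines the conditions. From x <= 4 and x >= 4, the intersection is x = 4. The error treats the 'or' cases as 'and' requirements. The correct conclusion is that x = 4 is the unique solution, not that no solution exists.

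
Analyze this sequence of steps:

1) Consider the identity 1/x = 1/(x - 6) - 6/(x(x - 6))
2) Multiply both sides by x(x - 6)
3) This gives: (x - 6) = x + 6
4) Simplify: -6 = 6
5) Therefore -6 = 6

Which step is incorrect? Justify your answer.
Step 3: This gives: (x - 6) = x + 6

Step 3 makes a sign error when clearing denominators. Multiplying -6/(x(x - 6)) by x(x - 6) gives -6, not +6. The correct result is (x - 6) = x - 6, which is trivially true, not (x - 6) = x + 6. (Step 1 is a valid identity: 1/(x - 6) - 6/(x(x - 6)) = (x - 6)/(x(x - 6)) = 1/x.)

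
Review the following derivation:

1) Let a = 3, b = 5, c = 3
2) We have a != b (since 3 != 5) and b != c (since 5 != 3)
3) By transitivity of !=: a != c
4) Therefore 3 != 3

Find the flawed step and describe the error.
Step 3: By transitivity of !=: a != c

Step 3 incorrectly applies transitivity to the '!=' relation. Transitivity states: if a R b and b R c, then a R c. However, '!=' is not transitive. Counterexample: 3 != 5 and 5 != 3, but 3 = 3 (both equal 3). Transitivity holds for relations like <, <=, =, but not for !=.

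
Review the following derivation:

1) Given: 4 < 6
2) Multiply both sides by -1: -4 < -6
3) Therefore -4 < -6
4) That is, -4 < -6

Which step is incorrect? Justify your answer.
Step 2: Multiply both sides by -1: -4 < -6

Step 2 multiplies both sides by -1 but fails to reverse the inequality sign. When multiplying (or dividing) an inequality by a negative number, the direction must be reversed. Since 4 < 6, we should get -4 > -6, i.e., -4 > -6.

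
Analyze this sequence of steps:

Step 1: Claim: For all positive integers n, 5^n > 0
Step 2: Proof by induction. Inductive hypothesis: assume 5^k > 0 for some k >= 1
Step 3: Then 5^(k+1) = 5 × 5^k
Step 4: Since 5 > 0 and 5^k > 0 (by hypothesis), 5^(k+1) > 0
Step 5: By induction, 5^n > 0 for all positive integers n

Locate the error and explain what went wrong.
Step 5: By induction, 5^n > 0 for all positive integers n

Step 5 concludes the proof by induction, but no base case was ever established. A valid induction proof requires: (1) a base case proving 5^1 > 0, and (2) an inductive step showing IF 5^k > 0 THEN 5^(k+1) > 0. Steps 2-4 correctly establish the inductive step, but without the base case the conclusion in step 5 does not follow.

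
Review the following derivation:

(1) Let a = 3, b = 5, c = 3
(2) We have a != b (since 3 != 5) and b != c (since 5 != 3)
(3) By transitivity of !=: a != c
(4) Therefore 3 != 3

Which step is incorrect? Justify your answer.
Step 3: By transitivity of !=: a != c

Step 3 incorrectly applies transitivity to the '!=' relation. Transitivity states: if a R b and b R c, then a R c. However, '!=' is not transitive. Counterexample: 3 != 5 and 5 != 3, but 3 = 3 (both equal 3). Transitivity holds for relations like <, <=, =, but not for !=.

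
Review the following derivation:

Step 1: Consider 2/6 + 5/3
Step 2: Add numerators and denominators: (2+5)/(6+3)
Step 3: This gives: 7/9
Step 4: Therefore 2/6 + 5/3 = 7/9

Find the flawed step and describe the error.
Step 2: Add numerators and denominators: (2+5)/(6+3)

Step 2 incorrectly adds fractions by separately adding numerators and denominators. This is wrong. The correct method requires a common denominator: 2/6 + 5/3 = (2×3 + 5×6)/(6×3) = 36/18 = 2. The method used gives 7/9, which is different.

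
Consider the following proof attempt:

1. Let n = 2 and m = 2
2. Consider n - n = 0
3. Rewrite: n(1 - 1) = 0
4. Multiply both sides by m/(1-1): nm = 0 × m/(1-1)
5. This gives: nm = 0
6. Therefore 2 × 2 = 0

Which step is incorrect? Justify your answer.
Step 4: Multiply both sides by m/(1-1): nm = 0 × m/(1-1)

Step 4 multiplies both sides by m/(1-1). However, 1-1 = 0, so this is multiplication by m/0, which is undefined. We cannot multiply by an undefined expression.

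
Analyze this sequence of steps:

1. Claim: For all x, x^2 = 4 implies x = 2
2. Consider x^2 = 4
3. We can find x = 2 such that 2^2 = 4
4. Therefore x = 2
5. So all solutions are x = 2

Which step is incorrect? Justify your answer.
Step 4: Therefore x = 2

Step 4 incorrectly concludes that x = 2 is the only solution. The proof shows that x = 2 is A solution (existence), but does not show it is the ONLY solution (uniqueness). In fact, x = -2 is also a solution since (-2)^2 = 4. Finding one solution doesn't prove there are no others.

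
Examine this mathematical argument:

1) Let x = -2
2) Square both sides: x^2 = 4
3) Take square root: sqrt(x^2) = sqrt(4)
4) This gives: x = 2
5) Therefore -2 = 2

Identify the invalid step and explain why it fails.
Step 4: This gives: x = 2

Step 4 incorrectly states that sqrt(x^2) = x. The correct identity is sqrt(x^2) = |x|. Since x = -2 < 0, we have sqrt(x^2) = |-2| = 2, not x = -2.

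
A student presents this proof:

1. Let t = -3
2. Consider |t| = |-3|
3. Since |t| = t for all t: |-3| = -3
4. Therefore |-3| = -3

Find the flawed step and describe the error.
Step 3: Since |t| = t for all t: |-3| = -3

Step 3 incorrectly states that |t| = t for all t. The correct definition is |t| = t when t >= 0, and |t| = -t when t < 0. Since -3 < 0, we have |-3| = -(-3) = 3, not -3.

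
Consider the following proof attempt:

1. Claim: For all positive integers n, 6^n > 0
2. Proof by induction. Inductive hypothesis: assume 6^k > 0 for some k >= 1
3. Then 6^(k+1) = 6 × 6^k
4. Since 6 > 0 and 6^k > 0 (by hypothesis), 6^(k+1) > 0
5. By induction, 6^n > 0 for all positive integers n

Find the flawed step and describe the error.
Step 5: By induction, 6^n > 0 for all positive integers n

Step 5 concludes the proof by induction, but no base case was ever established. A valid induction proof requires: (1) a base case proving 6^1 > 0, and (2) an inductive step showing IF 6^k > 0 THEN 6^(k+1) > 0. Steps 2-4 correctly establish the inductive step, but without the base case the conclusion in step 5 does not follow.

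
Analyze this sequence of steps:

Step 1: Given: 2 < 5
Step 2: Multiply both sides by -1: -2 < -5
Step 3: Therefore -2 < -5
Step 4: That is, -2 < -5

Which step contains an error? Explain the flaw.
Step 2: Multiply both sides by -1: -2 < -5

Step 2 multiplies both sides by -1 but fails to reverse the inequality sign. When multiplying (or dividing) an inequality by a negative number, the direction must be reversed. Since 2 < 5, we should get -2 > -5, i.e., -2 > -5.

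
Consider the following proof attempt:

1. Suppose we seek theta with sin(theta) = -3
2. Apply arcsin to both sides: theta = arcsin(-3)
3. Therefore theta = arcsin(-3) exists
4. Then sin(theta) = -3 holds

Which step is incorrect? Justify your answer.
Step 2: Apply arcsin to both sides: theta = arcsin(-3)

Step 2 applies arcsin to -3. However, arcsin(x) is only defined for x in [-1, 1] because sin(theta) can only produce values in that range. Since |-3| > 1, arcsin(-3) is undefined. There is no angle whose sine equals -3.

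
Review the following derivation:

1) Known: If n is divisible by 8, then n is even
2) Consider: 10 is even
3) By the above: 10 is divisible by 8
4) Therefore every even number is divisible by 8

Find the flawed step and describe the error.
Step 3: By the above: 10 is divisible by 8

Step 3 commits the fallacy of affirming the consequent. The known fact 'divisible by 8 → even' does NOT imply 'even → divisible by 8'. That would be the converse, which is false. For example, 10 is even but 10 ÷ 8 = 1.25, which is not an integer.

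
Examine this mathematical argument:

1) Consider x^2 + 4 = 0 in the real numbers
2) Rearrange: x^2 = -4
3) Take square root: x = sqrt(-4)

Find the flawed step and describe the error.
Step 3: Take square root: x = sqrt(-4)

Step 3 takes the square root of -4, which is negative. In the real number system, the square root of a negative number is undefined. The equation x^2 + 4 = 0 has no real solutions. Square roots of negative numbers only exist in the complex numbers.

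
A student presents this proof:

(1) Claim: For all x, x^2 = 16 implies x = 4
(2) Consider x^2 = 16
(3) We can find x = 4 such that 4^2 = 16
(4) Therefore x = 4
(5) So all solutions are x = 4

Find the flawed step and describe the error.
Step 4: Therefore x = 4

Step 4 incorrectly concludes that x = 4 is the only solution. The proof shows that x = 4 is A solution (existence), but does not show it is the ONLY solution (uniqueness). In fact, x = -4 is also a solution since (-4)^2 = 16. Finding one solution doesn't prove there are no others.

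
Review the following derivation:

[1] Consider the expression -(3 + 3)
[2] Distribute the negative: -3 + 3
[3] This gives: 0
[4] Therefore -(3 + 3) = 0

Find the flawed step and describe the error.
Step 2: Distribute the negative: -3 + 3

Step 2 incorrectly distributes the negative sign. The correct distribution is -(3 + 3) = -3 - 3 = -6. The negative must be applied to both terms, not just the first. The error treats -(3 + 3) as -3 + 3, which equals 0 instead of -6.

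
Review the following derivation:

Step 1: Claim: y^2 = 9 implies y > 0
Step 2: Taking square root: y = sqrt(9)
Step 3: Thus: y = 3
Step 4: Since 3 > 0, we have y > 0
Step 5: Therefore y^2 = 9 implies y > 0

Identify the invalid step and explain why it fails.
Step 2: Taking square root: y = sqrt(9)

Step 2 takes the square root and assumes the positive root only. The equation y^2 = 9 actually has two solutions: y = 3 and y = -3. The proof silently assumes y > 0 without justification, then uses this assumption to conclude y > 0, which is circular. The counterexample y = -3 shows the claim is false.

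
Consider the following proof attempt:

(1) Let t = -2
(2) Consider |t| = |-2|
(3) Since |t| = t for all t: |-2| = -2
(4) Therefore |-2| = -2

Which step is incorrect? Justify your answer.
Step 3: Since |t| = t for all t: |-2| = -2

Step 3 incorrectly states that |t| = t for all t. The correct definition is |t| = t when t >= 0, and |t| = -t when t < 0. Since -2 < 0, we have |-2| = -(-2) = 2, not -2.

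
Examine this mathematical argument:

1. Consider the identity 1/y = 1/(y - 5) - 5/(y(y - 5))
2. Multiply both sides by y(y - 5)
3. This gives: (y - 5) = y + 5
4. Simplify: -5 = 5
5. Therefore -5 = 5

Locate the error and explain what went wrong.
Step 3: This gives: (y - 5) = y + 5

Step 3 makes a sign error when clearing denominators. Multiplying -5/(y(y - 5)) by y(y - 5) gives -5, not +5. The correct result is (y - 5) = y - 5, which is trivially true, not (y - 5) = y + 5. (Step 1 is a valid identity: 1/(y - 5) - 5/(y(y - 5)) = (y - 5)/(y(y - 5)) = 1/y.)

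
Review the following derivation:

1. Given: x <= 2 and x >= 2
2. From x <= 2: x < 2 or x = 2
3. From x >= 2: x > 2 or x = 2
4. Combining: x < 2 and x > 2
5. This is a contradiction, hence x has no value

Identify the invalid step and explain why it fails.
Step 4: Combining: x < 2 and x > 2

Step 4 incorrectly combines the conditions. From x <= 2 and x >= 2, the intersection is x = 2. The error treats the 'or' cases as 'and' requirements. The correct conclusion is that x = 2 is the unique solution, not that no solution exists.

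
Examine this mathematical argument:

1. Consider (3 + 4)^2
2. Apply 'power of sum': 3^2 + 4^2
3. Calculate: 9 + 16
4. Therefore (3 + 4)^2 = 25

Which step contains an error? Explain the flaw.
Step 2: Apply 'power of sum': 3^2 + 4^2

Step 2 incorrectly applies a non-existent rule '(a+b)^n = a^n + b^n'. This is false in general. The correct expansion uses the binomial theorem. The actual value is (3 + 4)^2 = 7^2 = 49, not 25.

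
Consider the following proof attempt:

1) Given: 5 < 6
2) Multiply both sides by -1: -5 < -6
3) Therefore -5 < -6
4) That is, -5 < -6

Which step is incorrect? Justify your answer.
Step 2: Multiply both sides by -1: -5 < -6

Step 2 multiplies both sides by -1 but fails to reverse the inequality sign. When multiplying (or dividing) an inequality by a negative number, the direction must be reversed. Since 5 < 6, we should get -5 > -6, i.e., -5 > -6.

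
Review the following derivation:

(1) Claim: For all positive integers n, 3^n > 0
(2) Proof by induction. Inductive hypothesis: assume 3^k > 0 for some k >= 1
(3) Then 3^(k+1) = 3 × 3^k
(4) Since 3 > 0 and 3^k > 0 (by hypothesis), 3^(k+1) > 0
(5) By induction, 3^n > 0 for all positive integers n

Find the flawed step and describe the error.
Step 5: By induction, 3^n > 0 for all positive integers n

Step 5 concludes the proof by induction, but no base case was ever established. A valid induction proof requires: (1) a base case proving 3^1 > 0, and (2) an inductive step showing IF 3^k > 0 THEN 3^(k+1) > 0. Steps 2-4 correctly establish the inductive step, but without the base case the conclusion in step 5 does not follow.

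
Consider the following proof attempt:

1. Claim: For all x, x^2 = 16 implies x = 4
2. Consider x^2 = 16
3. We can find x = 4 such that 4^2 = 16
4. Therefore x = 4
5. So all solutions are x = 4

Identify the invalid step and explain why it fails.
Step 4: Therefore x = 4

Step 4 incorrectly concludes that x = 4 is the only solution. The proof shows that x = 4 is A solution (existence), but does not show it is the ONLY solution (uniqueness). In fact, x = -4 is also a solution since (-4)^2 = 16. Finding one solution doesn't prove there are no others.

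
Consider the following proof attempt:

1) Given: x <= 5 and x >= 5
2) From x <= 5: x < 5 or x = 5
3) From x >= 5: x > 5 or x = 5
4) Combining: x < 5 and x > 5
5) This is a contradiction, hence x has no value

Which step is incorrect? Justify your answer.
Step 4: Combining: x < 5 and x > 5

Step 4 incorrectly combines the conditions. From x <= 5 and x >= 5, the intersection is x = 5. The error treats the 'or' cases as 'and' requirements. The correct conclusion is that x = 5 is the unique solution, not that no solution exists.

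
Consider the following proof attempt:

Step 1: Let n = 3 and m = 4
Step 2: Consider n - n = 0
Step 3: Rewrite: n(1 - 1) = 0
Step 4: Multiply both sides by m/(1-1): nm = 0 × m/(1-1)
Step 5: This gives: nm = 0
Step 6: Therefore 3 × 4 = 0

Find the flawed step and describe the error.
Step 4: Multiply both sides by m/(1-1): nm = 0 × m/(1-1)

Step 4 multiplies both sides by m/(1-1). However, 1-1 = 0, so this is multiplication by m/0, which is undefined. We cannot multiply by an undefined expression.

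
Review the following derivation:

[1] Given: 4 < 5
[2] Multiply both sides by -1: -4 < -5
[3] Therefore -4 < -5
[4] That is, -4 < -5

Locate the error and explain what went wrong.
Step 2: Multiply both sides by -1: -4 < -5

Step 2 multiplies both sides by -1 but fails to reverse the inequality sign. When multiplying (or dividing) an inequality by a negative number, the direction must be reversed. Since 4 < 5, we should get -4 > -5, i.e., -4 > -5.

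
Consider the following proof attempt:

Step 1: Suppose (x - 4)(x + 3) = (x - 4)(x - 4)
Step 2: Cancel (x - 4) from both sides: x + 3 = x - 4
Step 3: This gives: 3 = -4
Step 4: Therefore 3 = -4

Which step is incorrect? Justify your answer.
Step 2: Cancel (x - 4) from both sides: x + 3 = x - 4

Step 2 cancels (x - 4) from both sides. This is only valid if (x - 4) ≠ 0, i.e., x ≠ 4. When x = 4, both sides equal zero regardless of the other factors. The correct approach requires considering x = 4 as a separate case.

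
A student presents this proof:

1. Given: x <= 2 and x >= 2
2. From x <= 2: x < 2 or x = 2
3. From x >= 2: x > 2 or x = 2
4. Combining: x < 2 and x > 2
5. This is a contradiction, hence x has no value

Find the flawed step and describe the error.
Step 4: Combining: x < 2 and x > 2

Step 4 incorrectly combines the conditions. From x <= 2 and x >= 2, the intersection is x = 2. The error treats the 'or' cases as 'and' requirements. The correct conclusion is that x = 2 is the unique solution, not that no solution exists.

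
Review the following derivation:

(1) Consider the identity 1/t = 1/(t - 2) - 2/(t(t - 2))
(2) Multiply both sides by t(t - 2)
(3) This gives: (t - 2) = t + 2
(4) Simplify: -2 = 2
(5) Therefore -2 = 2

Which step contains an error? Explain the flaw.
Step 3: This gives: (t - 2) = t + 2

Step 3 makes a sign error when clearing denominators. Multiplying -2/(t(t - 2)) by t(t - 2) gives -2, not +2. The correct result is (t - 2) = t - 2, which is trivially true, not (t - 2) = t + 2. (Step 1 is a valid identity: 1/(t - 2) - 2/(t(t - 2)) = (t - 2)/(t(t - 2)) = 1/t.)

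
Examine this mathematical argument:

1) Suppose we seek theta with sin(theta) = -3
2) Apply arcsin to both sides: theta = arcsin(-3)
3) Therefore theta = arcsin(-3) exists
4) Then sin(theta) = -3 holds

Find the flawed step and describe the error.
Step 2: Apply arcsin to both sides: theta = arcsin(-3)

Step 2 applies arcsin to -3. However, arcsin(x) is only defined for x in [-1, 1] because sin(theta) can only produce values in that range. Since |-3| > 1, arcsin(-3) is undefined. There is no angle whose sine equals -3.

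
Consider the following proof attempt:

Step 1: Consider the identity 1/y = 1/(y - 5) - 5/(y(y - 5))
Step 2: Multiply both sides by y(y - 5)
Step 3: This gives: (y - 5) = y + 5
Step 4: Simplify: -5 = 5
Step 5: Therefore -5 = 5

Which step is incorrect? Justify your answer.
Step 3: This gives: (y - 5) = y + 5

Step 3 makes a sign error when clearing denominators. Multiplying -5/(y(y - 5)) by y(y - 5) gives -5, not +5. The correct result is (y - 5) = y - 5, which is trivially true, not (y - 5) = y + 5. (Step 1 is a valid identity: 1/(y - 5) - 5/(y(y - 5)) = (y - 5)/(y(y - 5)) = 1/y.)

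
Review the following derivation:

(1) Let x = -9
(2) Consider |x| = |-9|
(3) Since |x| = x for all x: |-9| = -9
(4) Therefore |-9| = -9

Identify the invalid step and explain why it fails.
Step 3: Since |x| = x for all x: |-9| = -9

Step 3 incorrectly states that |x| = x for all x. The correct definition is |x| = x when x >= 0, and |x| = -x when x < 0. Since -9 < 0, we have |-9| = -(-9) = 9, not -9.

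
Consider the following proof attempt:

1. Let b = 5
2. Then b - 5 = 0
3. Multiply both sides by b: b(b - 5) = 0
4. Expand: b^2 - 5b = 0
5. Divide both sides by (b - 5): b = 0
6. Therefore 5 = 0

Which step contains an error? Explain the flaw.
Step 5: Divide both sides by (b - 5): b = 0

Step 5 divides both sides by (b - 5). However, since b = 5, we have (b - 5) = 0. Division by zero is undefined, making this step invalid.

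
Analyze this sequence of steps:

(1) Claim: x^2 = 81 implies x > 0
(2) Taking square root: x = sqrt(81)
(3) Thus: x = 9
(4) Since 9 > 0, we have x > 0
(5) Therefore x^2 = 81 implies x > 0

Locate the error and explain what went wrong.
Step 2: Taking square root: x = sqrt(81)

Step 2 takes the square root and assumes the positive root only. The equation x^2 = 81 actually has two solutions: x = 9 and x = -9. The proof silently assumes x > 0 without justification, then uses this assumption to conclude x > 0, which is circular. The counterexample x = -9 shows the claim is false.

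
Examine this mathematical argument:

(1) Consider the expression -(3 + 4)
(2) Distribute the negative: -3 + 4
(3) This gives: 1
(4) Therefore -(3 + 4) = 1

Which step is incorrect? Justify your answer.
Step 2: Distribute the negative: -3 + 4

Step 2 incorrectly distributes the negative sign. The correct distribution is -(3 + 4) = -3 - 4 = -7. The negative must be applied to both terms, not just the first. The error treats -(3 + 4) as -3 + 4, which equals 1 instead of -7.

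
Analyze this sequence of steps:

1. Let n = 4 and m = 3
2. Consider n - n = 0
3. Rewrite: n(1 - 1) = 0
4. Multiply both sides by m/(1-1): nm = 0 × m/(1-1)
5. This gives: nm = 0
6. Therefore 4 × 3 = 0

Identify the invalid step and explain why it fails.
Step 4: Multiply both sides by m/(1-1): nm = 0 × m/(1-1)

Step 4 multiplies both sides by m/(1-1). However, 1-1 = 0, so this is multiplication by m/0, which is undefined. We cannot multiply by an undefined expression.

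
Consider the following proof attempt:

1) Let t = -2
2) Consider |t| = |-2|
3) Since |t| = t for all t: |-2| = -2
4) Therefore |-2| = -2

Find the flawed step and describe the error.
Step 3: Since |t| = t for all t: |-2| = -2

Step 3 incorrectly states that |t| = t for all t. The correct definition is |t| = t when t >= 0, and |t| = -t when t < 0. Since -2 < 0, we have |-2| = -(-2) = 2, not -2.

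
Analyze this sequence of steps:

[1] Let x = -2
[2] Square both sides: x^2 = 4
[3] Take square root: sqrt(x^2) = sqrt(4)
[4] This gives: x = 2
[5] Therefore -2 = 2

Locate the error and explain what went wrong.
Step 4: This gives: x = 2

Step 4 incorrectly states that sqrt(x^2) = x. The correct identity is sqrt(x^2) = |x|. Since x = -2 < 0, we have sqrt(x^2) = |-2| = 2, not x = -2.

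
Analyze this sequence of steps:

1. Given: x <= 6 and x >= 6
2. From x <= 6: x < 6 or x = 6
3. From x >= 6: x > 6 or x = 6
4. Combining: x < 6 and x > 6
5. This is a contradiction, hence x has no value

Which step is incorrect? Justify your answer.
Step 4: Combining: x < 6 and x > 6

Step 4 incorrectly combines the conditions. From x <= 6 and x >= 6, the intersection is x = 6. The error treats the 'or' cases as 'and' requirements. The correct conclusion is that x = 6 is the unique solution, not that no solution exists.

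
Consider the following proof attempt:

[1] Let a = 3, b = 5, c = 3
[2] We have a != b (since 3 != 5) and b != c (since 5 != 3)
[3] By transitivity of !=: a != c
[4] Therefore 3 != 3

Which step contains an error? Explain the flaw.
Step 3: By transitivity of !=: a != c

Step 3 incorrectly applies transitivity to the '!=' relation. Transitivity states: if a R b and b R c, then a R c. However, '!=' is not transitive. Counterexample: 3 != 5 and 5 != 3, but 3 = 3 (both equal 3). Transitivity holds for relations like <, <=, =, but not for !=.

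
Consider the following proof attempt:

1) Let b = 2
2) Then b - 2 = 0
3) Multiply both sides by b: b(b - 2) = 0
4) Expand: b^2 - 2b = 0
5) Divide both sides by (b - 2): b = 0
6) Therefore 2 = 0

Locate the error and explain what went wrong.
Step 5: Divide both sides by (b - 2): b = 0

Step 5 divides both sides by (b - 2). However, since b = 2, we have (b - 2) = 0. Division by zero is undefined, making this step invalid.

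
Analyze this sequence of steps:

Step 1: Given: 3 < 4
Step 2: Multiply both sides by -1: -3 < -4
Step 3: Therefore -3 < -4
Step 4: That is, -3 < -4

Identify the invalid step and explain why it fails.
Step 2: Multiply both sides by -1: -3 < -4

Step 2 multiplies both sides by -1 but fails to reverse the inequality sign. When multiplying (or dividing) an inequality by a negative number, the direction must be reversed. Since 3 < 4, we should get -3 > -4, i.e., -3 > -4.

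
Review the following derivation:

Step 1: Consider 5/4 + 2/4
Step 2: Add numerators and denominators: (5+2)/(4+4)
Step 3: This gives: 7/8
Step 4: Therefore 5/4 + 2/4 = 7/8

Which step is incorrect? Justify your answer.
Step 2: Add numerators and denominators: (5+2)/(4+4)

Step 2 incorrectly adds fractions by separately adding numerators and denominators. This is wrong. The correct method requires a common denominator: 5/4 + 2/4 = (5×4 + 2×4)/(4×4) = 28/16 = 7/4. The method used gives 7/8, which is different.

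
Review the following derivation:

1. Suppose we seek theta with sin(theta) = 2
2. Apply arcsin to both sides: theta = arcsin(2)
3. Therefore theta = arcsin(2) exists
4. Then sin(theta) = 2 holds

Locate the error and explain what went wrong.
Step 2: Apply arcsin to both sides: theta = arcsin(2)

Step 2 applies arcsin to 2. However, arcsin(x) is only defined for x in [-1, 1] because sin(theta) can only produce values in that range. Since |2| > 1, arcsin(2) is undefined. There is no angle whose sine equals 2.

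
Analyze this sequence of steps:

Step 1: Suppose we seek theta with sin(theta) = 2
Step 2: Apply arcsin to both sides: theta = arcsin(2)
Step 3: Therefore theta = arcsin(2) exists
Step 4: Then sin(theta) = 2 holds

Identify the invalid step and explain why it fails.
Step 2: Apply arcsin to both sides: theta = arcsin(2)

Step 2 applies arcsin to 2. However, arcsin(x) is only defined for x in [-1, 1] because sin(theta) can only produce values in that range. Since |2| > 1, arcsin(2) is undefined. There is no angle whose sine equals 2.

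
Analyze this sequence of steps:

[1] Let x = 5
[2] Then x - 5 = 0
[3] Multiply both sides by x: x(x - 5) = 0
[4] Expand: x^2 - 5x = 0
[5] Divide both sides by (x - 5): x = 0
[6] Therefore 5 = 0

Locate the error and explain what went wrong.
Step 5: Divide both sides by (x - 5): x = 0

Step 5 divides both sides by (x - 5). However, since x = 5, we have (x - 5) = 0. Division by zero is undefined, making this step invalid.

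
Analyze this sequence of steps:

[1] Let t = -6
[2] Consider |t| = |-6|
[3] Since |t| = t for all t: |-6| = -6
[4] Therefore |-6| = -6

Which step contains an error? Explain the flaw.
Step 3: Since |t| = t for all t: |-6| = -6

Step 3 incorrectly states that |t| = t for all t. The correct definition is |t| = t when t >= 0, and |t| = -t when t < 0. Since -6 < 0, we have |-6| = -(-6) = 6, not -6.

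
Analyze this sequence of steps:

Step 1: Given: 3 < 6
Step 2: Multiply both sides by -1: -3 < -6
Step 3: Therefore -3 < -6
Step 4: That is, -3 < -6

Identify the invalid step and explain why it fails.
Step 2: Multiply both sides by -1: -3 < -6

Step 2 multiplies both sides by -1 but fails to reverse the inequality sign. When multiplying (or dividing) an inequality by a negative number, the direction must be reversed. Since 3 < 6, we should get -3 > -6, i.e., -3 > -6.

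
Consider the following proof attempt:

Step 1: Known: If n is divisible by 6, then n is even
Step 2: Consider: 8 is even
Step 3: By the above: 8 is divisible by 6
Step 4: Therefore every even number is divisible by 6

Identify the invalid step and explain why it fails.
Step 3: By the above: 8 is divisible by 6

Step 3 commits the fallacy of affirming the consequent. The known fact 'divisible by 6 → even' does NOT imply 'even → divisible by 6'. That would be the converse, which is false. For example, 8 is even but 8 ÷ 6 = 1.33, which is not an integer.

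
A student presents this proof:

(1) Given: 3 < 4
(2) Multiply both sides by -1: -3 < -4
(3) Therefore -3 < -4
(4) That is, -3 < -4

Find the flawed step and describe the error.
Step 2: Multiply both sides by -1: -3 < -4

Step 2 multiplies both sides by -1 but fails to reverse the inequality sign. When multiplying (or dividing) an inequality by a negative number, the direction must be reversed. Since 3 < 4, we should get -3 > -4, i.e., -3 > -4.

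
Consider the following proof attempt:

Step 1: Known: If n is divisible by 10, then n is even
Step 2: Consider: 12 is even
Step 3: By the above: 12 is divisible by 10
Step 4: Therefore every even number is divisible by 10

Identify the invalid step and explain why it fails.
Step 3: By the above: 12 is divisible by 10

Step 3 commits the fallacy of affirming the consequent. The known fact 'divisible by 10 → even' does NOT imply 'even → divisible by 10'. That would be the converse, which is false. For example, 12 is even but 12 ÷ 10 = 1.20, which is not an integer.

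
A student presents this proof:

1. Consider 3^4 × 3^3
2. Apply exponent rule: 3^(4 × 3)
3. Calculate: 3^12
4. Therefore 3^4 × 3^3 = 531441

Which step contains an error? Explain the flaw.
Step 2: Apply exponent rule: 3^(4 × 3)

Step 2 incorrectly states that a^b × a^c = a^(b×c). The correct rule is a^b × a^c = a^(b+c). The actual value is 3^4 × 3^3 = 3^7 = 2187, not 3^12 = 531441.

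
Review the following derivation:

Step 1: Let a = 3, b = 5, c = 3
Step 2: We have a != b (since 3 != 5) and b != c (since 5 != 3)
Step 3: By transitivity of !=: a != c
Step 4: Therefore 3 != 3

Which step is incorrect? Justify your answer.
Step 3: By transitivity of !=: a != c

Step 3 incorrectly applies transitivity to the '!=' relation. Transitivity states: if a R b and b R c, then a R c. However, '!=' is not transitive. Counterexample: 3 != 5 and 5 != 3, but 3 = 3 (both equal 3). Transitivity holds for relations like <, <=, =, but not for !=.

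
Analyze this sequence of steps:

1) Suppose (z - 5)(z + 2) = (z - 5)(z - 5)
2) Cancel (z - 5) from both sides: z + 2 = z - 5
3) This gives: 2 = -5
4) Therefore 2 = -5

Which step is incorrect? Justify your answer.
Step 2: Cancel (z - 5) from both sides: z + 2 = z - 5

Step 2 cancels (z - 5) from both sides. This is only valid if (z - 5) ≠ 0, i.e., z ≠ 5. When z = 5, both sides equal zero regardless of the other factors. The correct approach requires considering z = 5 as a separate case.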